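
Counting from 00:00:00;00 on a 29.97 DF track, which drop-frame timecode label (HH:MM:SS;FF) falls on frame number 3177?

00:01:45;29

Each 10-minute DF block holds 10 × 60 × 30 − 9 × 2 = 17982 frames. 3177 ÷ 17982 → 0 full blocks, remainder 3177.
Within the partial block the first minute is 1800 frames and each further minute 1798, so 1 further minute boundary passed. Total skipped labels = 18 × 0 + 2 × 1 = 2.
Non-drop label index = 3177 + 2 = 3179; at 30 labels/s that is 00:01:45:29, i.e. DF 00:01:45;29.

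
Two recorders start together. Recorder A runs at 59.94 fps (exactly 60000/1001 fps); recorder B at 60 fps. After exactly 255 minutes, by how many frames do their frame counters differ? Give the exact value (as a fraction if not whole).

918000/1001 frames

255 min = 15300 s.
A emits 60000/1001 × 15300 = 918000000/1001 frames; B emits 60 × 15300 = 918000.
Difference = 918000/1001 frames (≈ 917.0829); B is ahead of A.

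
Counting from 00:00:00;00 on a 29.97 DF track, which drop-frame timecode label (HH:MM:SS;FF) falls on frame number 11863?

Each 10-minute DF block holds 10 × 60 × 30 − 9 × 2 = 17982 frames. 11863 ÷ 17982 → 0 full blocks, remainder 11863.
Within the partial block the first minute is 1800 frames and each further minute 1798, so 6 further minute boundaries passed. Total skipped labels = 18 × 0 + 2 × 6 = 12.
Non-drop label index = 11863 + 12 = 11875; at 30 labels/s that is 00:06:35:25, i.e. DF 00:06:35;25.

00:06:35;25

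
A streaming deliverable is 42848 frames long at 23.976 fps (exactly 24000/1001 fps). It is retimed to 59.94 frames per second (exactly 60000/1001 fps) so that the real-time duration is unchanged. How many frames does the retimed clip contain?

107120 frames

Target frames = source frames × (target rate / source rate) = 42848 × (60000/1001)/(24000/1001) = 42848 × 5/2 = 107120.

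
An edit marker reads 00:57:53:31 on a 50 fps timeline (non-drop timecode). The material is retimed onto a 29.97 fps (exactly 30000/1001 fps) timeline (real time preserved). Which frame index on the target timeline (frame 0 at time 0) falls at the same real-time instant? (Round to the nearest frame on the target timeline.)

Source frame index: (0×3600 + 57×60 + 53) × 50 + 31 = 173681.
Real time: 173681 / (50) = 173681/50 s.
Target frame: (173681/50) × (30000/1001) = 104208600/1001 ≈ 104104.496 → 104104.

frame 104104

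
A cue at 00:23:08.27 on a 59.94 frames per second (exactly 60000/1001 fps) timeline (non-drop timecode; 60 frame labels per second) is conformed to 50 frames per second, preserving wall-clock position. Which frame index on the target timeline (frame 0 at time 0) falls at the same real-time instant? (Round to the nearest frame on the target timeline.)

frame 69492

Source frame index: (0×3600 + 23×60 + 8) × 60 + 27 = 83307.
Real time: 83307 / (60000/1001) = 27796769/20000 s.
Target frame: (27796769/20000) × (50) = 27796769/400 ≈ 69491.923 → 69492.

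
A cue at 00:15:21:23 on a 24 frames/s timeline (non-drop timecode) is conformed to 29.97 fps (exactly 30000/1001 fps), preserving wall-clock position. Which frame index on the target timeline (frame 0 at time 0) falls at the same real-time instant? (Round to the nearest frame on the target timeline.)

frame 27631

Source frame index: (0×3600 + 15×60 + 21) × 24 + 23 = 22127.
Real time: 22127 / (24) = 22127/24 s.
Target frame: (22127/24) × (30000/1001) = 3951250/143 ≈ 27631.119 → 27631.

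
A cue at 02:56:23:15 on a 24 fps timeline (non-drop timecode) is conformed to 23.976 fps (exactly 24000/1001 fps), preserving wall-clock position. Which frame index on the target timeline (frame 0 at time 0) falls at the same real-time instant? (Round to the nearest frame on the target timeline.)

Source frame index: (2×3600 + 56×60 + 23) × 24 + 15 = 254007.
Real time: 254007 / (24) = 84669/8 s.
Target frame: (84669/8) × (24000/1001) = 19539000/77 ≈ 253753.247 → 253753.

frame 253753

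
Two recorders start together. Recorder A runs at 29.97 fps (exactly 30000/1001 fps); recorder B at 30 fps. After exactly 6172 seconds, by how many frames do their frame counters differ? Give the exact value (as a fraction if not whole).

A emits 30000/1001 × 6172 = 185160000/1001 frames; B emits 30 × 6172 = 185160.
Difference = 185160/1001 frames (≈ 184.9750); B is ahead of A.

185160/1001 frames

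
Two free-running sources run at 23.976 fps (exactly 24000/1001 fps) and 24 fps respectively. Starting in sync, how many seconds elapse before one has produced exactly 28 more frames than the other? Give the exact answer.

The gap grows by |24 − 24000/1001| = 24/1001 frames per second.
Time for a 28-frame gap: 28 ÷ (24/1001) = 7007/6 s.

7007/6 seconds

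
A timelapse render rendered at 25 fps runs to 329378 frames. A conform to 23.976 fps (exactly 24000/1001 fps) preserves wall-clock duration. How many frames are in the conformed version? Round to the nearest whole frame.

315887 frames

Frames at target rate = 329378 × (24000/1001) / (25) = 45171840/143 ≈ 315886.993.
Nearest whole frame: 315887.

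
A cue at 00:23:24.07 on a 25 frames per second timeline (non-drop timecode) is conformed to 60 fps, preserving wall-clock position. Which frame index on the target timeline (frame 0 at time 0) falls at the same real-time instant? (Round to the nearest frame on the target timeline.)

Source frame index: (0×3600 + 23×60 + 24) × 25 + 7 = 35107.
Real time: 35107 / (25) = 35107/25 s.
Target frame: (35107/25) × (60) = 421284/5 ≈ 84256.800 → 84257.

frame 84257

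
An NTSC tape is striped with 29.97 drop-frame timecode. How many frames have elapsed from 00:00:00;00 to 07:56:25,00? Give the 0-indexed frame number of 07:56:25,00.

As if non-drop at 30 labels/s: (7 × 3600 + 56 × 60 + 25) × 30 + 0 = 857550.
Minute boundaries passed: 476; those not divisible by 10: 476 − 47 = 429; dropped labels = 2 × 429 = 858.
Actual frame index = 857550 − 858 = 856692.

856692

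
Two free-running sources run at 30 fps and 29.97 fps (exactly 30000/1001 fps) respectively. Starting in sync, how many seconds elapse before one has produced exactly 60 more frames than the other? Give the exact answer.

The gap grows by |30000/1001 − 30| = 30/1001 frames per second.
Time for a 60-frame gap: 60 ÷ (30/1001) = 2002 s.

2002 seconds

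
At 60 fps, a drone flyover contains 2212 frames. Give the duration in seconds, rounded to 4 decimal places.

Running time = 2212 × 1/60 = 553/15 s ≈ 36.8667 s.

36.8667 seconds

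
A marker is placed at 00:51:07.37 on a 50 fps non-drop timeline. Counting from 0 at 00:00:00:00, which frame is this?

Total seconds to the label: (0 × 3600 + 51 × 60 + 7) = 3067.
Frame index = 3067 × 50 + 37 = 153387.

frame 153387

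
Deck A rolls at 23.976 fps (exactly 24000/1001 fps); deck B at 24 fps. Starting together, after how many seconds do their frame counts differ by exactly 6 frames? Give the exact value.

The gap grows by |24 − 24000/1001| = 24/1001 frames per second.
Time for a 6-frame gap: 6 ÷ (24/1001) = 250.25 s.

250.25 seconds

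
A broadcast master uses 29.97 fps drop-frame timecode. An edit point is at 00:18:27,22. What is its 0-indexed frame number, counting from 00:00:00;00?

33198

Complete 10-minute blocks: 1, each 17982 frames → 17982.
Remaining 8 whole minutes in the current block: 1800 + 7 × 1798 = 14386 frames.
Within the current minute: 27 × 30 + 22 − 2 = 830 (labels ;00/;01 skipped at this minute). Total = 17982 + 14386 + 830 = 33198.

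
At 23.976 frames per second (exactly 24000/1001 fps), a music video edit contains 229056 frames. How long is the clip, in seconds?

Running time = 229056 / (24000/1001) = 9553.544 s.

9553.544 seconds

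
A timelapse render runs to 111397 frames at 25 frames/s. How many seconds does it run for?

4455.88 seconds

Running time = 111397 / (25) = 4455.88 s.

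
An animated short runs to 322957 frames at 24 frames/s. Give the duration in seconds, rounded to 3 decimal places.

Running time = 322957 × 1/24 = 322957/24 s ≈ 13456.542 s.

13456.542 seconds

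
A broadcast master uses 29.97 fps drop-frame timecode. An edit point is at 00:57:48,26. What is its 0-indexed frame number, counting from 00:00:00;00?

Complete 10-minute blocks: 5, each 17982 frames → 89910.
Remaining 7 whole minutes in the current block: 1800 + 6 × 1798 = 12588 frames.
Within the current minute: 48 × 30 + 26 − 2 = 1464 (labels ;00/;01 skipped at this minute). Total = 89910 + 12588 + 1464 = 103962.

103962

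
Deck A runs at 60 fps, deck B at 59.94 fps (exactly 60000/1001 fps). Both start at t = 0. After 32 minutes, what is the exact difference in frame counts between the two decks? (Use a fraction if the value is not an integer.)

32 min = 1920 s.
A emits 60 × 1920 = 115200 frames; B emits 60000/1001 × 1920 = 115200000/1001.
Difference = 115200/1001 frames (≈ 115.0849); B is behind A.

115200/1001 frames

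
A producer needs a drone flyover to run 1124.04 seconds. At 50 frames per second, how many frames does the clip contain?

56202 frames

Frames = 1124.04 × 50 = 56202.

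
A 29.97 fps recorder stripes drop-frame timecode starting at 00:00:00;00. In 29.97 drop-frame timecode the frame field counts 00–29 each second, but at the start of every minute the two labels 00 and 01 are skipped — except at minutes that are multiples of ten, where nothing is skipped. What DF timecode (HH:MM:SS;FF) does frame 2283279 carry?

21:09:45;15

Ten DF minutes hold 17982 frames, so frame 2283279 lies in block 126 (frames 2265732–2283713) with 17547 frames into that block.
The block's first minute is 1800 frames and the rest 1798 each; 17547 frames reaches minute 9, so 126 × 18 + 9 × 2 = 2286 labels have been skipped so far.
Adding those back, label number 2283279 + 2286 = 2285565 at 30 labels/s is 76185 s + 15 f = 21 h 9 min 45 s frame 15, i.e. 21:09:45;15.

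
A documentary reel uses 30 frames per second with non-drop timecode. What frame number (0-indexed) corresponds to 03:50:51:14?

415544

Total seconds to the label: (3 × 3600 + 50 × 60 + 51) = 13851.
Frame index = 13851 × 30 + 14 = 415544.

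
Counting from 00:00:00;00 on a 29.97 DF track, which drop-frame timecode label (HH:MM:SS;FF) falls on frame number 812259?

07:31:42;11

Ten DF minutes hold 17982 frames, so frame 812259 lies in block 45 (frames 809190–827171) with 3069 frames into that block.
The block's first minute is 1800 frames and the rest 1798 each; 3069 frames reaches minute 1, so 45 × 18 + 1 × 2 = 812 labels have been skipped so far.
Adding those back, label number 812259 + 812 = 813071 at 30 labels/s is 27102 s + 11 f = 7 h 31 min 42 s frame 11, i.e. 07:31:42;11.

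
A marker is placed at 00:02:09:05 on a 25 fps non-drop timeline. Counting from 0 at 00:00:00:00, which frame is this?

Total seconds to the label: (0 × 3600 + 2 × 60 + 9) = 129.
Frame index = 129 × 25 + 5 = 3230.

3230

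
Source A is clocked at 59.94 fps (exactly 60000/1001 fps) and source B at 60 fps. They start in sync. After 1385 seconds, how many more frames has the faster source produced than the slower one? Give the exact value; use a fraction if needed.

83100/1001 frames

A emits 60000/1001 × 1385 = 83100000/1001 frames; B emits 60 × 1385 = 83100.
Difference = 83100/1001 frames (≈ 83.0170); B is ahead of A.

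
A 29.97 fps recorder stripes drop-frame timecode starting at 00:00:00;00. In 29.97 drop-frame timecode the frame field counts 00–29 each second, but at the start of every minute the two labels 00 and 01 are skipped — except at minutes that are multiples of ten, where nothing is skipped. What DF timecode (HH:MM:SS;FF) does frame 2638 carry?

Each 10-minute DF block holds 10 × 60 × 30 − 9 × 2 = 17982 frames. 2638 ÷ 17982 → 0 full blocks, remainder 2638.
Within the partial block the first minute is 1800 frames and each further minute 1798, so 1 further minute boundary passed. Total skipped labels = 18 × 0 + 2 × 1 = 2.
Non-drop label index = 2638 + 2 = 2640; at 30 labels/s that is 00:01:28:00, i.e. DF 00:01:28;00.

00:01:28;00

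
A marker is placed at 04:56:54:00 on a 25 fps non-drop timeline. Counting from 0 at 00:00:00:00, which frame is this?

frame 445350

Total seconds to the label: (4 × 3600 + 56 × 60 + 54) = 17814.
Frame index = 17814 × 25 + 0 = 445350.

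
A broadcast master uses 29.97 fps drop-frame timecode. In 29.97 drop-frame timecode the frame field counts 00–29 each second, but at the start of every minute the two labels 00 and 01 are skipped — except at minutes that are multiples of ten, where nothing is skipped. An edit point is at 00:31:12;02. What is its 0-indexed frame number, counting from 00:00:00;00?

As if non-drop at 30 labels/s: (0 × 3600 + 31 × 60 + 12) × 30 + 2 = 56162.
Minute boundaries passed: 31; those not divisible by 10: 31 − 3 = 28; dropped labels = 2 × 28 = 56.
Actual frame index = 56162 − 56 = 56106.

56106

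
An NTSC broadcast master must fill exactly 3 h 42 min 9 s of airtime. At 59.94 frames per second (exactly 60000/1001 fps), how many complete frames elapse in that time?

3 h 42 min 9 s = 13329 s.
Frames = 13329 × 60000/1001 = 799740000/1001 ≈ 798941.0589.
Complete frames: 798941.

798941 frames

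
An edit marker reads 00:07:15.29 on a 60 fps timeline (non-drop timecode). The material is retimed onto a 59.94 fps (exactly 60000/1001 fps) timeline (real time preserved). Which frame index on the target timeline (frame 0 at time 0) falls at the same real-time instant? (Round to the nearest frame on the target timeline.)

Source frame index: (0×3600 + 7×60 + 15) × 60 + 29 = 26129.
Real time: 26129 / (60) = 26129/60 s.
Target frame: (26129/60) × (60000/1001) = 26129000/1001 ≈ 26102.897 → 26103.

frame 26103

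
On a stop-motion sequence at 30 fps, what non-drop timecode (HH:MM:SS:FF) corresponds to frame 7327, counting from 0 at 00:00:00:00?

7327 ÷ 30 = 244 full seconds, remainder 7 frames.
244 s = 0 h 4 min 4 s.
Timecode: 00:04:04:07.

00:04:04:07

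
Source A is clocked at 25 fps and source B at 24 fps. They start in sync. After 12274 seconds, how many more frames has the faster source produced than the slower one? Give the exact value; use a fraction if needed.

A emits 25 × 12274 = 306850 frames; B emits 24 × 12274 = 294576.
Difference = 12274 frames; B is behind A.

12274 frames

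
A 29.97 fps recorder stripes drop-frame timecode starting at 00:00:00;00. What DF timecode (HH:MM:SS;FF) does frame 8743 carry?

Each 10-minute DF block holds 10 × 60 × 30 − 9 × 2 = 17982 frames. 8743 ÷ 17982 → 0 full blocks, remainder 8743.
Within the partial block the first minute is 1800 frames and each further minute 1798, so 4 further minute boundaries passed. Total skipped labels = 18 × 0 + 2 × 4 = 8.
Non-drop label index = 8743 + 8 = 8751; at 30 labels/s that is 00:04:51:21, i.e. DF 00:04:51;21.

00:04:51;21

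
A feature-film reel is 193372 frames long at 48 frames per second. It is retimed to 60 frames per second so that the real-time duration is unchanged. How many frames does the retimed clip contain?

241715 frames

Target frames = source frames × (target rate / source rate) = 193372 × (60)/(48) = 193372 × 5/4 = 241715.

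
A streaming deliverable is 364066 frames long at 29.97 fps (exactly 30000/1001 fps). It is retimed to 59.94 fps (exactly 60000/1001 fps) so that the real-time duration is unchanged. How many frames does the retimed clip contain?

Frames at target rate = 364066 × (60000/1001) / (30000/1001) = 728132.

728132 frames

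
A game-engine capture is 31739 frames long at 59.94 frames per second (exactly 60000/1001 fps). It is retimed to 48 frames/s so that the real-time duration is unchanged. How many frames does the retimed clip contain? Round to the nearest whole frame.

Frames at target rate = 31739 × (48) / (60000/1001) = 31770739/1250 ≈ 25416.591.
Nearest whole frame: 25417.

25417 frames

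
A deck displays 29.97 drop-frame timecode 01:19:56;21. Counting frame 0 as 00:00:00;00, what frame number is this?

As if non-drop at 30 labels/s: (1 × 3600 + 19 × 60 + 56) × 30 + 21 = 143901.
Minute boundaries passed: 79; those not divisible by 10: 79 − 7 = 72; dropped labels = 2 × 72 = 144.
Actual frame index = 143901 − 144 = 143757.

143757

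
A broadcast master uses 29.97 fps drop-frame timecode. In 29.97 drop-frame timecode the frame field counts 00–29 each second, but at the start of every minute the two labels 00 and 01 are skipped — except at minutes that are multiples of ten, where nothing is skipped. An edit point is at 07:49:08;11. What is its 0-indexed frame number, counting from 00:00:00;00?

843605

Complete 10-minute blocks: 46, each 17982 frames → 827172.
Remaining 9 whole minutes in the current block: 1800 + 8 × 1798 = 16184 frames.
Within the current minute: 8 × 30 + 11 − 2 = 249 (labels ;00/;01 skipped at this minute). Total = 827172 + 16184 + 249 = 843605.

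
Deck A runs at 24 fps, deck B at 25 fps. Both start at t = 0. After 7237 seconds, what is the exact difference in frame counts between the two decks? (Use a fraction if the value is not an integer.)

7237 frames

A emits 24 × 7237 = 173688 frames; B emits 25 × 7237 = 180925.
Difference = 7237 frames; B is ahead of A.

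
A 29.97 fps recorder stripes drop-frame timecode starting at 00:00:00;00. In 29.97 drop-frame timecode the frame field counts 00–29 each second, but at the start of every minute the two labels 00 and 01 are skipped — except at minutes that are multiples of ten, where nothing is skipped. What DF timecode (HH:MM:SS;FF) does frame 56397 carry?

00:31:21;23

Each 10-minute DF block holds 10 × 60 × 30 − 9 × 2 = 17982 frames. 56397 ÷ 17982 → 3 full blocks, remainder 2451.
Within the partial block the first minute is 1800 frames and each further minute 1798, so 1 further minute boundary passed. Total skipped labels = 18 × 3 + 2 × 1 = 56.
Non-drop label index = 56397 + 56 = 56453; at 30 labels/s that is 00:31:21:23, i.e. DF 00:31:21;23.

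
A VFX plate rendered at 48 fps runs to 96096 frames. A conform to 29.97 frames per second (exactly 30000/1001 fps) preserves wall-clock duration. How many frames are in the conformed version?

60000 frames

Target frames = source frames × (target rate / source rate) = 96096 × (30000/1001)/(48) = 96096 × 625/1001 = 60000.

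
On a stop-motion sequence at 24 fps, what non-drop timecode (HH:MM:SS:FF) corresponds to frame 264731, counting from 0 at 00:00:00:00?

264731 ÷ 24 = 11030 full seconds, remainder 11 frames.
11030 s = 3 h 3 min 50 s.
Timecode: 03:03:50:11.

03:03:50:11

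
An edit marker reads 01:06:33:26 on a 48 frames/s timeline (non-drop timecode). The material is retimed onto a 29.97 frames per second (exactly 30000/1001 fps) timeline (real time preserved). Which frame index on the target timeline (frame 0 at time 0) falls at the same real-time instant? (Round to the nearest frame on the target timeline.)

Source frame index: (1×3600 + 6×60 + 33) × 48 + 26 = 191690.
Real time: 191690 / (48) = 95845/24 s.
Target frame: (95845/24) × (30000/1001) = 119806250/1001 ≈ 119686.563 → 119687.

frame 119687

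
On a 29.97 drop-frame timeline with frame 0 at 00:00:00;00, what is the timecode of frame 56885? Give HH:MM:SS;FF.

Each 10-minute DF block holds 10 × 60 × 30 − 9 × 2 = 17982 frames. 56885 ÷ 17982 → 3 full blocks, remainder 2939.
Within the partial block the first minute is 1800 frames and each further minute 1798, so 1 further minute boundary passed. Total skipped labels = 18 × 3 + 2 × 1 = 56.
Non-drop label index = 56885 + 56 = 56941; at 30 labels/s that is 00:31:38:01, i.e. DF 00:31:38;01.

00:31:38;01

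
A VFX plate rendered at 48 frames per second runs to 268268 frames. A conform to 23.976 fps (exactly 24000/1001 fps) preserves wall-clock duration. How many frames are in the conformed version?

Target frames = source frames × (target rate / source rate) = 268268 × (24000/1001)/(48) = 268268 × 500/1001 = 134000.

134000 frames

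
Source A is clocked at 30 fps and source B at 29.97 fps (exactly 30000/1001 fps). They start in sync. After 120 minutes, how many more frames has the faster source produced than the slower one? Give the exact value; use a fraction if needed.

120 min = 7200 s.
A emits 30 × 7200 = 216000 frames; B emits 30000/1001 × 7200 = 216000000/1001.
Difference = 216000/1001 frames (≈ 215.7842); B is behind A.

216000/1001 frames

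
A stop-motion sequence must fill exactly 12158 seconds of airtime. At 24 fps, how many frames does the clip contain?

Frames = 12158 × 24 = 291792.

291792 frames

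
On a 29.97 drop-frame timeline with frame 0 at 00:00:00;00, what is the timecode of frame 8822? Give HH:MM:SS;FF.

00:04:54;10

Each 10-minute DF block holds 10 × 60 × 30 − 9 × 2 = 17982 frames. 8822 ÷ 17982 → 0 full blocks, remainder 8822.
Within the partial block the first minute is 1800 frames and each further minute 1798, so 4 further minute boundaries passed. Total skipped labels = 18 × 0 + 2 × 4 = 8.
Non-drop label index = 8822 + 8 = 8830; at 30 labels/s that is 00:04:54:10, i.e. DF 00:04:54;10.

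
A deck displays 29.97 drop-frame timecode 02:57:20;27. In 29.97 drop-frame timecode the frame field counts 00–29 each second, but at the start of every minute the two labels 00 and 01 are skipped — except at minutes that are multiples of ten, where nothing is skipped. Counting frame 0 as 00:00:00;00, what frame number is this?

318907

As if non-drop at 30 labels/s: (2 × 3600 + 57 × 60 + 20) × 30 + 27 = 319227.
Minute boundaries passed: 177; those not divisible by 10: 177 − 17 = 160; dropped labels = 2 × 160 = 320.
Actual frame index = 319227 − 320 = 318907.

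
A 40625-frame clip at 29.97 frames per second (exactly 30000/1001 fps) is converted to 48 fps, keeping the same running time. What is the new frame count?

65065 frames

Target frames = source frames × (target rate / source rate) = 40625 × (48)/(30000/1001) = 40625 × 1001/625 = 65065.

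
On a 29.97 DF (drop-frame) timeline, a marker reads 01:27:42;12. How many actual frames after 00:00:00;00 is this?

As if non-drop at 30 labels/s: (1 × 3600 + 27 × 60 + 42) × 30 + 12 = 157872.
Minute boundaries passed: 87; those not divisible by 10: 87 − 8 = 79; dropped labels = 2 × 79 = 158.
Actual frame index = 157872 − 158 = 157714.

157714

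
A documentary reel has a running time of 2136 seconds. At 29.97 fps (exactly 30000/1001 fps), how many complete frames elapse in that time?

Frames = 2136 × 30000/1001 = 64080000/1001 ≈ 64015.9840.
Complete frames: 64015.

64015 frames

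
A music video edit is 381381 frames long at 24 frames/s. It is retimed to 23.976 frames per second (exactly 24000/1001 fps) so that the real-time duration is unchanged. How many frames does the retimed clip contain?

381000 frames

Target frames = source frames × (target rate / source rate) = 381381 × (24000/1001)/(24) = 381381 × 1000/1001 = 381000.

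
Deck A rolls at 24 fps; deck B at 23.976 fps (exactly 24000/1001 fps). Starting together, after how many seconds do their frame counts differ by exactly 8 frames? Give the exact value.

The gap grows by |24000/1001 − 24| = 24/1001 frames per second.
Time for a 8-frame gap: 8 ÷ (24/1001) = 1001/3 s.

1001/3 seconds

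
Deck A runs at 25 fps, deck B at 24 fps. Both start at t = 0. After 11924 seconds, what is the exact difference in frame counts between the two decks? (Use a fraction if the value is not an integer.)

11924 frames

A emits 25 × 11924 = 298100 frames; B emits 24 × 11924 = 286176.
Difference = 11924 frames; B is behind A.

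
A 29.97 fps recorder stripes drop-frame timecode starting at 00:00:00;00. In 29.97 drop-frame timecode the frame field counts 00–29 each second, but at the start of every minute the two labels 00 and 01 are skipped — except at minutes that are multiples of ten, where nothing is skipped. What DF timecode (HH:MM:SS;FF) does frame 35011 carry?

Each 10-minute DF block holds 10 × 60 × 30 − 9 × 2 = 17982 frames. 35011 ÷ 17982 → 1 full block, remainder 17029.
Within the partial block the first minute is 1800 frames and each further minute 1798, so 9 further minute boundaries passed. Total skipped labels = 18 × 1 + 2 × 9 = 36.
Non-drop label index = 35011 + 36 = 35047; at 30 labels/s that is 00:19:28:07, i.e. DF 00:19:28;07.

00:19:28;07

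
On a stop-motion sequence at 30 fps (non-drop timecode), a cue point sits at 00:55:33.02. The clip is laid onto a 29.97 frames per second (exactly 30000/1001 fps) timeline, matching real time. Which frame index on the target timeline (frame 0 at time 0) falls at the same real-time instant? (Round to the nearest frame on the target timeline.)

frame 99892

Source frame index: (0×3600 + 55×60 + 33) × 30 + 2 = 99992.
Real time: 99992 / (30) = 49996/15 s.
Target frame: (49996/15) × (30000/1001) = 99992000/1001 ≈ 99892.108 → 99892.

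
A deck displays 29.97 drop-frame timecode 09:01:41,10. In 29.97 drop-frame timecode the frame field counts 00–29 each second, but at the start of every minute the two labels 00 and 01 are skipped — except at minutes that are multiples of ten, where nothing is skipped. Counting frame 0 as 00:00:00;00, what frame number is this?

974066

As if non-drop at 30 labels/s: (9 × 3600 + 1 × 60 + 41) × 30 + 10 = 975040.
Minute boundaries passed: 541; those not divisible by 10: 541 − 54 = 487; dropped labels = 2 × 487 = 974.
Actual frame index = 975040 − 974 = 974066.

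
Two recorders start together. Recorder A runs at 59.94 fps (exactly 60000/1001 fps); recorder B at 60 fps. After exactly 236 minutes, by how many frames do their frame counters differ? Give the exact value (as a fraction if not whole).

236 min = 14160 s.
A emits 60000/1001 × 14160 = 849600000/1001 frames; B emits 60 × 14160 = 849600.
Difference = 849600/1001 frames (≈ 848.7512); B is ahead of A.

849600/1001 frames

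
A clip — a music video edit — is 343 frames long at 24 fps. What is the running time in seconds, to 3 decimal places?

14.292 seconds

Running time = 343 × 1/24 = 343/24 s ≈ 14.292 s.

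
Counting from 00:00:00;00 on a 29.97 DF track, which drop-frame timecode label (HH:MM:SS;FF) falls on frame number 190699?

01:46:03;01

Ten DF minutes hold 17982 frames, so frame 190699 lies in block 10 (frames 179820–197801) with 10879 frames into that block.
The block's first minute is 1800 frames and the rest 1798 each; 10879 frames reaches minute 6, so 10 × 18 + 6 × 2 = 192 labels have been skipped so far.
Adding those back, label number 190699 + 192 = 190891 at 30 labels/s is 6363 s + 1 f = 1 h 46 min 3 s frame 1, i.e. 01:46:03;01.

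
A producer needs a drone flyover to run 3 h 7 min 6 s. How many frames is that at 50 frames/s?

561300 frames

3 h 7 min 6 s = 11226 s.
Frames = 11226 × 50 = 561300.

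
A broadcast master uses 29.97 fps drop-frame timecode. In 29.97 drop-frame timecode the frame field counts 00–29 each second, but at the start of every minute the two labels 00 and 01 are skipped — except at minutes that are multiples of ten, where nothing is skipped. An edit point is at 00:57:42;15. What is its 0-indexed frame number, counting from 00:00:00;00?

103771

As if non-drop at 30 labels/s: (0 × 3600 + 57 × 60 + 42) × 30 + 15 = 103875.
Minute boundaries passed: 57; those not divisible by 10: 57 − 5 = 52; dropped labels = 2 × 52 = 104.
Actual frame index = 103875 − 104 = 103771.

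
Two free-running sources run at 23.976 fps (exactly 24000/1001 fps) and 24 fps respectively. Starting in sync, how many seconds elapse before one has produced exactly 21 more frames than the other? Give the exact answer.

The gap grows by |24 − 24000/1001| = 24/1001 frames per second.
Time for a 21-frame gap: 21 ÷ (24/1001) = 875.875 s.

875.875 seconds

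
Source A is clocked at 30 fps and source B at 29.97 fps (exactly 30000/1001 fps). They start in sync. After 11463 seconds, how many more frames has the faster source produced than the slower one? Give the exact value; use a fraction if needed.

343890/1001 frames

A emits 30 × 11463 = 343890 frames; B emits 30000/1001 × 11463 = 343890000/1001.
Difference = 343890/1001 frames (≈ 343.5465); B is behind A.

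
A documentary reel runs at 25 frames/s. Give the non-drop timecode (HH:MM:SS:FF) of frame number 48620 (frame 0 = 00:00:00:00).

48620 ÷ 25 = 1944 full seconds, remainder 20 frames.
1944 s = 0 h 32 min 24 s.
Timecode: 00:32:24:20.

00:32:24:20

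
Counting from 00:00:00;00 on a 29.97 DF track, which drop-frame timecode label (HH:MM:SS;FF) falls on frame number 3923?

Each 10-minute DF block holds 10 × 60 × 30 − 9 × 2 = 17982 frames. 3923 ÷ 17982 → 0 full blocks, remainder 3923.
Within the partial block the first minute is 1800 frames and each further minute 1798, so 2 further minute boundaries passed. Total skipped labels = 18 × 0 + 2 × 2 = 4.
Non-drop label index = 3923 + 4 = 3927; at 30 labels/s that is 00:02:10:27, i.e. DF 00:02:10;27.

00:02:10;27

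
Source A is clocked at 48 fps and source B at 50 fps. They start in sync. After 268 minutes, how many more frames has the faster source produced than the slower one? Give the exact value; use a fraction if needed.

32160 frames

268 min = 16080 s.
A emits 48 × 16080 = 771840 frames; B emits 50 × 16080 = 804000.
Difference = 32160 frames; B is ahead of A.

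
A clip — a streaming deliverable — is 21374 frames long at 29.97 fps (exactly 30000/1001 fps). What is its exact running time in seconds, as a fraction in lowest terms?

Running time = 21374 ÷ (30000/1001) = 21374 × 1001/30000 = 10697687/15000 s.

10697687/15000 seconds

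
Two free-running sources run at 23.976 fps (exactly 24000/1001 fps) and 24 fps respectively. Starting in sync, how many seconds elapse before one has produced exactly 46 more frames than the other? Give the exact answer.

The gap grows by |24 − 24000/1001| = 24/1001 frames per second.
Time for a 46-frame gap: 46 ÷ (24/1001) = 23023/12 s.

23023/12 seconds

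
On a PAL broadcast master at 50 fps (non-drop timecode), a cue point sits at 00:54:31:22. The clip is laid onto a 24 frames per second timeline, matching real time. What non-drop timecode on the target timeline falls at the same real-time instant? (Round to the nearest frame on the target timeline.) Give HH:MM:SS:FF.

00:54:31:11

Source frame index: (0×3600 + 54×60 + 31) × 50 + 22 = 163572.
Real time: 163572 / (50) = 81786/25 s.
Target frame: (81786/25) × (24) = 1962864/25 ≈ 78514.560 → 78515.
At 24 labels/s: frame 78515 → 00:54:31:11.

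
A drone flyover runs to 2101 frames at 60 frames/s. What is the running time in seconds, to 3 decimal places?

Running time = 2101 × 1/60 = 2101/60 s ≈ 35.017 s.

35.017 seconds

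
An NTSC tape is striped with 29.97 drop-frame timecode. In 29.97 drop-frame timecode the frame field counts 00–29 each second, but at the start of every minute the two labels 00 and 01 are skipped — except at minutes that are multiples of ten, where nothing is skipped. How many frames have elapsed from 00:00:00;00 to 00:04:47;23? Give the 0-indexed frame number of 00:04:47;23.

8625

As if non-drop at 30 labels/s: (0 × 3600 + 4 × 60 + 47) × 30 + 23 = 8633.
Minute boundaries passed: 4; those not divisible by 10: 4 − 0 = 4; dropped labels = 2 × 4 = 8.
Actual frame index = 8633 − 8 = 8625.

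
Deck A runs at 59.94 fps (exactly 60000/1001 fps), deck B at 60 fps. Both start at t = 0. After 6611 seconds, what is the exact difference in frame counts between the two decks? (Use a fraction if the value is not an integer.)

A emits 60000/1001 × 6611 = 36060000/91 frames; B emits 60 × 6611 = 396660.
Difference = 36060/91 frames (≈ 396.2637); B is ahead of A.

36060/91 frames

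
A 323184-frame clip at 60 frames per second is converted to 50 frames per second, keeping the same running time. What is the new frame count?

Target frames = source frames × (target rate / source rate) = 323184 × (50)/(60) = 323184 × 5/6 = 269320.

269320 frames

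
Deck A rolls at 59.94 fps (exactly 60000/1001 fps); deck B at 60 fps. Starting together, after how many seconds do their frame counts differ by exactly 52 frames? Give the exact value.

13013/15 seconds

The gap grows by |60 − 60000/1001| = 60/1001 frames per second.
Time for a 52-frame gap: 52 ÷ (60/1001) = 13013/15 s.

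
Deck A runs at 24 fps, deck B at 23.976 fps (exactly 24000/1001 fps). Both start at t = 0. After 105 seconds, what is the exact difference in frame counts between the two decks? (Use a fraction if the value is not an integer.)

A emits 24 × 105 = 2520 frames; B emits 24000/1001 × 105 = 360000/143.
Difference = 360/143 frames (≈ 2.5175); B is behind A.

360/143 frames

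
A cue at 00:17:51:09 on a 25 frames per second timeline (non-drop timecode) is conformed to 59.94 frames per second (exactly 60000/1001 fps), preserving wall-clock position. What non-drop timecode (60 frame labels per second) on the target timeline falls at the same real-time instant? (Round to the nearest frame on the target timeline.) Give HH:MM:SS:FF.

00:17:50:17

Source frame index: (0×3600 + 17×60 + 51) × 25 + 9 = 26784.
Real time: 26784 / (25) = 26784/25 s.
Target frame: (26784/25) × (60000/1001) = 64281600/1001 ≈ 64217.383 → 64217.
At 60 labels/s: frame 64217 → 00:17:50:17.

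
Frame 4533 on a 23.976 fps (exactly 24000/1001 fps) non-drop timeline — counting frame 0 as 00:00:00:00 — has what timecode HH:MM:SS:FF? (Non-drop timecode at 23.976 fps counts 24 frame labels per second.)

4533 ÷ 24 = 188 full seconds, remainder 21 frames.
188 s = 0 h 3 min 8 s.
Timecode: 00:03:08:21.

00:03:08:21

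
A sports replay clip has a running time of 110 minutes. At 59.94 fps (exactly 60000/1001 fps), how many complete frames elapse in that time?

110 min = 6600 s.
Frames = 6600 × 60000/1001 = 36000000/91 ≈ 395604.3956.
Complete frames: 395604.

395604 frames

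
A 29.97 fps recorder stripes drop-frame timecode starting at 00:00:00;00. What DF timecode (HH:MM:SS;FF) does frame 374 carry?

00:00:12;14

Ten DF minutes hold 17982 frames, so frame 374 lies in block 0 (frames 0–17981) with 374 frames into that block.
The block's first minute is 1800 frames and the rest 1798 each; 374 frames reaches minute 0, so 0 × 18 + 0 × 2 = 0 labels have been skipped so far.
Adding those back, label number 374 + 0 = 374 at 30 labels/s is 12 s + 14 f = 0 h 0 min 12 s frame 14, i.e. 00:00:12;14.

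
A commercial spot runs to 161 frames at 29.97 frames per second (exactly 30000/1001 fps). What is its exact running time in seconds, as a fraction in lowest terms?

161161/30000 seconds

Running time = 161 ÷ (30000/1001) = 161 × 1001/30000 = 161161/30000 s.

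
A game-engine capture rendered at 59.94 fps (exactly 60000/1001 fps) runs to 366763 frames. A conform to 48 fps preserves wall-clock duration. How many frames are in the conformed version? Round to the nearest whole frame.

Frames at target rate = 366763 × (48) / (60000/1001) = 367129763/1250 ≈ 293703.810.
Nearest whole frame: 293704.

293704 frames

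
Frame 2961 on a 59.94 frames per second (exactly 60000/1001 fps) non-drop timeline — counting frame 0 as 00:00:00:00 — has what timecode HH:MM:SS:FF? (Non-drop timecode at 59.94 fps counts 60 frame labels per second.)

00:00:49:21

2961 ÷ 60 = 49 full seconds, remainder 21 frames.
49 s = 0 h 0 min 49 s.
Timecode: 00:00:49:21.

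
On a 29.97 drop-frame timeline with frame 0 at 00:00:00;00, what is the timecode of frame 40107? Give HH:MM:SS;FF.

Ten DF minutes hold 17982 frames, so frame 40107 lies in block 2 (frames 35964–53945) with 4143 frames into that block.
The block's first minute is 1800 frames and the rest 1798 each; 4143 frames reaches minute 2, so 2 × 18 + 2 × 2 = 40 labels have been skipped so far.
Adding those back, label number 40107 + 40 = 40147 at 30 labels/s is 1338 s + 7 f = 0 h 22 min 18 s frame 7, i.e. 00:22:18;07.

00:22:18;07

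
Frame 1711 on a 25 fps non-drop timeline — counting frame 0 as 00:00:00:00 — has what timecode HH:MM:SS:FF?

00:01:08:11

1711 ÷ 25 = 68 full seconds, remainder 11 frames.
68 s = 0 h 1 min 8 s.
Timecode: 00:01:08:11.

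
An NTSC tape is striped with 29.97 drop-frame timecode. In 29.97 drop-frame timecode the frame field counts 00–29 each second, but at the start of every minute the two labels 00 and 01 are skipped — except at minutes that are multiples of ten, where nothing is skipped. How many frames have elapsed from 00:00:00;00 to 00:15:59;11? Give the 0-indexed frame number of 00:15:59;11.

As if non-drop at 30 labels/s: (0 × 3600 + 15 × 60 + 59) × 30 + 11 = 28781.
Minute boundaries passed: 15; those not divisible by 10: 15 − 1 = 14; dropped labels = 2 × 14 = 28.
Actual frame index = 28781 − 28 = 28753.

28753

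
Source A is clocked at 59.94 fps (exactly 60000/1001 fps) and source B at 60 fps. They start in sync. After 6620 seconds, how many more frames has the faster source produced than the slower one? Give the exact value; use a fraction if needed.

A emits 60000/1001 × 6620 = 397200000/1001 frames; B emits 60 × 6620 = 397200.
Difference = 397200/1001 frames (≈ 396.8032); B is ahead of A.

397200/1001 frames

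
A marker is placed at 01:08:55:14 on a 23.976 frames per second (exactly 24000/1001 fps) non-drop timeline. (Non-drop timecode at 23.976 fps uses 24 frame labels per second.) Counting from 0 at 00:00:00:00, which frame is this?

Total seconds to the label: (1 × 3600 + 8 × 60 + 55) = 4135.
Frame index = 4135 × 24 + 14 = 99254.

frame 99254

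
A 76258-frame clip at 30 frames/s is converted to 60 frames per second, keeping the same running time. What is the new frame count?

152516 frames

Target frames = source frames × (target rate / source rate) = 76258 × (60)/(30) = 76258 × 2 = 152516.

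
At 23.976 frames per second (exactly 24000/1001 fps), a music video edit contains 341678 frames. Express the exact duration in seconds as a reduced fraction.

Running time = 341678 ÷ (24000/1001) = 341678 × 1001/24000 = 171009839/12000 s.

171009839/12000 seconds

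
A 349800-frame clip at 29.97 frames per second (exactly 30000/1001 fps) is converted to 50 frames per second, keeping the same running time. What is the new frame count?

583583 frames

Target frames = source frames × (target rate / source rate) = 349800 × (50)/(30000/1001) = 349800 × 1001/600 = 583583.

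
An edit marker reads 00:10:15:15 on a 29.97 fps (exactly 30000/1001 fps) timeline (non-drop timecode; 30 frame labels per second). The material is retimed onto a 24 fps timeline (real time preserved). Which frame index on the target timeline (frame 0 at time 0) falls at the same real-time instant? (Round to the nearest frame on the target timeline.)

Source frame index: (0×3600 + 10×60 + 15) × 30 + 15 = 18465.
Real time: 18465 / (30000/1001) = 1232231/2000 s.
Target frame: (1232231/2000) × (24) = 3696693/250 ≈ 14786.772 → 14787.

frame 14787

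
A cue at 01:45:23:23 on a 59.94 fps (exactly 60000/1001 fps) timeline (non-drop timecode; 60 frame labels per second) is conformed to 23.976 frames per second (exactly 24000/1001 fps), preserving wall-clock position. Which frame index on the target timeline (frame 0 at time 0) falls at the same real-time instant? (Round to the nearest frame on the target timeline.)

Source frame index: (1×3600 + 45×60 + 23) × 60 + 23 = 379403.
Real time: 379403 / (60000/1001) = 379782403/60000 s.
Target frame: (379782403/60000) × (24000/1001) = 758806/5 ≈ 151761.200 → 151761.

frame 151761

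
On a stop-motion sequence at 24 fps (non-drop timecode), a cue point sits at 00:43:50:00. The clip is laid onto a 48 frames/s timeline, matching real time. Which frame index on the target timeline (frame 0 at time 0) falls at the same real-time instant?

Source frame index: (0×3600 + 43×60 + 50) × 24 + 0 = 63120.
Real time: 63120 / (24) = 2630 s.
Target frame: (2630) × (48) = 126240.

frame 126240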